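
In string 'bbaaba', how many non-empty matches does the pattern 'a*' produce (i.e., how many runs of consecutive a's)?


Pattern 'a*' matches zero or more a's. We want non-empty runs of consecutive a's.
String: 'bbaaba'
Walking through the string to find runs of a's:
  Run 1: positions 2-3 -> 'aa'
  Run 2: positions 5-5 -> 'a'
Non-empty runs found: ['aa', 'a']
Count: 2

2


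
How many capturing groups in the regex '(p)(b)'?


To count capturing groups, count each '(' that starts a group.
Pattern: '(p)(b)'
Walking through the pattern:
  Position 0: '(' -> group #1
  Position 3: '(' -> group #2
Total capturing groups: 2

2


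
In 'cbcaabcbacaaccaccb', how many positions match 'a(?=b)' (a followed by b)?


Lookahead 'a(?=b)' matches 'a' only when followed by 'b'.
String: 'cbcaabcbacaaccaccb'
Checking each position where char is 'a':
  pos 3: 'a' -> no (next='a')
  pos 4: 'a' -> MATCH (next='b')
  pos 8: 'a' -> no (next='c')
  pos 10: 'a' -> no (next='a')
  pos 11: 'a' -> no (next='c')
  pos 14: 'a' -> no (next='c')
Matching positions: [4]
Count: 1

1


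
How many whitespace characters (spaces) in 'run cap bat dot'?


\s matches whitespace characters (spaces, tabs, etc.).
Text: 'run cap bat dot'
This text has 4 words separated by spaces.
Number of spaces = number of words - 1 = 4 - 1 = 3

3


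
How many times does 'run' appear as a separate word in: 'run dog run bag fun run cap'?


Scanning each word for exact match 'run':
  Word 1: 'run' -> MATCH
  Word 2: 'dog' -> no
  Word 3: 'run' -> MATCH
  Word 4: 'bag' -> no
  Word 5: 'fun' -> no
  Word 6: 'run' -> MATCH
  Word 7: 'cap' -> no
Total matches: 3

3


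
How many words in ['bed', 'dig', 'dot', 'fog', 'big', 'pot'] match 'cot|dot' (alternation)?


Alternation 'cot|dot' matches either 'cot' or 'dot'.
Checking each word:
  'bed' -> no
  'dig' -> no
  'dot' -> MATCH
  'fog' -> no
  'big' -> no
  'pot' -> no
Matches: ['dot']
Count: 1

1


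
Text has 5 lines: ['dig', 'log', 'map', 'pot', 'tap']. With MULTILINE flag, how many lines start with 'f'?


With MULTILINE flag, ^ matches the start of each line.
Lines: ['dig', 'log', 'map', 'pot', 'tap']
Checking which lines start with 'f':
  Line 1: 'dig' -> no
  Line 2: 'log' -> no
  Line 3: 'map' -> no
  Line 4: 'pot' -> no
  Line 5: 'tap' -> no
Matching lines: []
Count: 0

0


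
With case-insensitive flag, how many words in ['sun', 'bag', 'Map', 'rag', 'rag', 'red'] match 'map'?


Case-insensitive matching: compare each word's lowercase form to 'map'.
  'sun' -> lower='sun' -> no
  'bag' -> lower='bag' -> no
  'Map' -> lower='map' -> MATCH
  'rag' -> lower='rag' -> no
  'rag' -> lower='rag' -> no
  'red' -> lower='red' -> no
Matches: ['Map']
Count: 1

1


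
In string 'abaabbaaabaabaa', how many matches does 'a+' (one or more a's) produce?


Pattern 'a+' matches one or more consecutive a's.
String: 'abaabbaaabaabaa'
Scanning for runs of a:
  Match 1: 'a' (length 1)
  Match 2: 'aa' (length 2)
  Match 3: 'aaa' (length 3)
  Match 4: 'aa' (length 2)
  Match 5: 'aa' (length 2)
Total matches: 5

5


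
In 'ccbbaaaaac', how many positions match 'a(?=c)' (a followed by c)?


Lookahead 'a(?=c)' matches 'a' only when followed by 'c'.
String: 'ccbbaaaaac'
Checking each position where char is 'a':
  pos 4: 'a' -> no (next='a')
  pos 5: 'a' -> no (next='a')
  pos 6: 'a' -> no (next='a')
  pos 7: 'a' -> no (next='a')
  pos 8: 'a' -> MATCH (next='c')
Matching positions: [8]
Count: 1

1


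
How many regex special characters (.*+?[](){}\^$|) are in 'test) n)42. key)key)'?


Regex special characters are: . * + ? [ ] ( ) { } \ ^ $ |
Scanning 'test) n)42. key)key)':
  pos 4: ')' -> SPECIAL
  pos 7: ')' -> SPECIAL
  pos 10: '.' -> SPECIAL
  pos 15: ')' -> SPECIAL
  pos 19: ')' -> SPECIAL
Special chars found: [')', ')', '.', ')', ')']
Total: 5

5


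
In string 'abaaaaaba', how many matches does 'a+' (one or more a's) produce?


Pattern 'a+' matches one or more consecutive a's.
String: 'abaaaaaba'
Scanning for runs of a:
  Match 1: 'a' (length 1)
  Match 2: 'aaaaa' (length 5)
  Match 3: 'a' (length 1)
Total matches: 3

3


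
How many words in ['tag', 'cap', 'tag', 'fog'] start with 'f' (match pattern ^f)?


Pattern ^f anchors to start of word. Check which words begin with 'f':
  'tag' -> no
  'cap' -> no
  'tag' -> no
  'fog' -> MATCH (starts with 'f')
Matching words: ['fog']
Count: 1

1


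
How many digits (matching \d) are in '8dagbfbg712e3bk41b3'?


\d matches any digit 0-9.
Scanning '8dagbfbg712e3bk41b3':
  pos 0: '8' -> DIGIT
  pos 8: '7' -> DIGIT
  pos 9: '1' -> DIGIT
  pos 10: '2' -> DIGIT
  pos 12: '3' -> DIGIT
  pos 15: '4' -> DIGIT
  pos 16: '1' -> DIGIT
  pos 18: '3' -> DIGIT
Digits found: ['8', '7', '1', '2', '3', '4', '1', '3']
Total: 8

8


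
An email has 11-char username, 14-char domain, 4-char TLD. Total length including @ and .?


An email address has format: username@domain.tld
Username length: 11
'@' character: 1
Domain length: 14
'.' character: 1
TLD length: 4
Total = 11 + 1 + 14 + 1 + 4 = 31

31


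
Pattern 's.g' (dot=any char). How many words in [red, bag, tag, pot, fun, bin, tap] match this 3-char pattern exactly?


Pattern 's.g' means: starts with 's', any single char, ends with 'g'.
Checking each word (must be exactly 3 chars):
  'red' (len=3): no
  'bag' (len=3): no
  'tag' (len=3): no
  'pot' (len=3): no
  'fun' (len=3): no
  'bin' (len=3): no
  'tap' (len=3): no
Matching words: []
Total: 0

0


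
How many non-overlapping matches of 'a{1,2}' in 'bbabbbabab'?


Pattern 'a{1,2}' matches between 1 and 2 consecutive a's (greedy).
String: 'bbabbbabab'
Finding runs of a's and applying greedy matching:
  Run at pos 2: 'a' (length 1)
  Run at pos 6: 'a' (length 1)
  Run at pos 8: 'a' (length 1)
Matches: ['a', 'a', 'a']
Count: 3

3


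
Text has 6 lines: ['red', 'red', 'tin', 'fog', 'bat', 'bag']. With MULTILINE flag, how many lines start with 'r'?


With MULTILINE flag, ^ matches the start of each line.
Lines: ['red', 'red', 'tin', 'fog', 'bat', 'bag']
Checking which lines start with 'r':
  Line 1: 'red' -> MATCH
  Line 2: 'red' -> MATCH
  Line 3: 'tin' -> no
  Line 4: 'fog' -> no
  Line 5: 'bat' -> no
  Line 6: 'bag' -> no
Matching lines: ['red', 'red']
Count: 2

2


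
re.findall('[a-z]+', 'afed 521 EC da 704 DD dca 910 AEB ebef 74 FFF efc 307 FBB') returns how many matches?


Pattern '[a-z]+' finds one or more lowercase letters.
Text: 'afed 521 EC da 704 DD dca 910 AEB ebef 74 FFF efc 307 FBB'
Scanning for matches:
  Match 1: 'afed'
  Match 2: 'da'
  Match 3: 'dca'
  Match 4: 'ebef'
  Match 5: 'efc'
Total matches: 5

5


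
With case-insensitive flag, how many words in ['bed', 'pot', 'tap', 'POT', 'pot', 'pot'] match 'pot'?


Case-insensitive matching: compare each word's lowercase form to 'pot'.
  'bed' -> lower='bed' -> no
  'pot' -> lower='pot' -> MATCH
  'tap' -> lower='tap' -> no
  'POT' -> lower='pot' -> MATCH
  'pot' -> lower='pot' -> MATCH
  'pot' -> lower='pot' -> MATCH
Matches: ['pot', 'POT', 'pot', 'pot']
Count: 4

4


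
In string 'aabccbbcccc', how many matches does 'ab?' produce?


Pattern 'ab?' matches 'a' optionally followed by 'b'.
String: 'aabccbbcccc'
Scanning left to right for 'a' then checking next char:
  Match 1: 'a' (a not followed by b)
  Match 2: 'ab' (a followed by b)
Total matches: 2

2


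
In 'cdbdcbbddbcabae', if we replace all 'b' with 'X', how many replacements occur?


re.sub('b', 'X', text) replaces every occurrence of 'b' with 'X'.
Text: 'cdbdcbbddbcabae'
Scanning for 'b':
  pos 2: 'b' -> replacement #1
  pos 5: 'b' -> replacement #2
  pos 6: 'b' -> replacement #3
  pos 9: 'b' -> replacement #4
  pos 12: 'b' -> replacement #5
Total replacements: 5

5


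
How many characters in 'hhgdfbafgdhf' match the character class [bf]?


Character class [bf] matches any of: {b, f}
Scanning string 'hhgdfbafgdhf' character by character:
  pos 0: 'h' -> no
  pos 1: 'h' -> no
  pos 2: 'g' -> no
  pos 3: 'd' -> no
  pos 4: 'f' -> MATCH
  pos 5: 'b' -> MATCH
  pos 6: 'a' -> no
  pos 7: 'f' -> MATCH
  pos 8: 'g' -> no
  pos 9: 'd' -> no
  pos 10: 'h' -> no
  pos 11: 'f' -> MATCH
Total matches: 4

4


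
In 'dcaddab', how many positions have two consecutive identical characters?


Looking for consecutive identical characters in 'dcaddab':
  pos 0-1: 'd' vs 'c' -> different
  pos 1-2: 'c' vs 'a' -> different
  pos 2-3: 'a' vs 'd' -> different
  pos 3-4: 'd' vs 'd' -> MATCH ('dd')
  pos 4-5: 'd' vs 'a' -> different
  pos 5-6: 'a' vs 'b' -> different
Consecutive identical pairs: ['dd']
Count: 1

1


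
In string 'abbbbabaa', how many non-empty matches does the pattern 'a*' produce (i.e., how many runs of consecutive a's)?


Pattern 'a*' matches zero or more a's. We want non-empty runs of consecutive a's.
String: 'abbbbabaa'
Walking through the string to find runs of a's:
  Run 1: positions 0-0 -> 'a'
  Run 2: positions 5-5 -> 'a'
  Run 3: positions 7-8 -> 'aa'
Non-empty runs found: ['a', 'a', 'aa']
Count: 3

3


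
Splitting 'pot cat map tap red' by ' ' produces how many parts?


Splitting by ' ' breaks the string at each occurrence of the separator.
Text: 'pot cat map tap red'
Parts after split:
  Part 1: 'pot'
  Part 2: 'cat'
  Part 3: 'map'
  Part 4: 'tap'
  Part 5: 'red'
Total parts: 5

5


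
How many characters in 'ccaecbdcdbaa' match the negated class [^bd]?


Negated class [^bd] matches any char NOT in {b, d}
Scanning 'ccaecbdcdbaa':
  pos 0: 'c' -> MATCH
  pos 1: 'c' -> MATCH
  pos 2: 'a' -> MATCH
  pos 3: 'e' -> MATCH
  pos 4: 'c' -> MATCH
  pos 5: 'b' -> no (excluded)
  pos 6: 'd' -> no (excluded)
  pos 7: 'c' -> MATCH
  pos 8: 'd' -> no (excluded)
  pos 9: 'b' -> no (excluded)
  pos 10: 'a' -> MATCH
  pos 11: 'a' -> MATCH
Total matches: 8

8


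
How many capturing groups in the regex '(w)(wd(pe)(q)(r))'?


To count capturing groups, count each '(' that starts a group.
Pattern: '(w)(wd(pe)(q)(r))'
Walking through the pattern:
  Position 0: '(' -> group #1
  Position 3: '(' -> group #2
  Position 6: '(' -> group #3
  Position 10: '(' -> group #4
  Position 13: '(' -> group #5
Total capturing groups: 5

5


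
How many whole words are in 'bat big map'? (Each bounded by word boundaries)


Word boundaries (\b) mark the start/end of each word.
Text: 'bat big map'
Splitting by whitespace:
  Word 1: 'bat'
  Word 2: 'big'
  Word 3: 'map'
Total whole words: 3

3


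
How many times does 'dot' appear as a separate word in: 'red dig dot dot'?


Scanning each word for exact match 'dot':
  Word 1: 'red' -> no
  Word 2: 'dig' -> no
  Word 3: 'dot' -> MATCH
  Word 4: 'dot' -> MATCH
Total matches: 2

2


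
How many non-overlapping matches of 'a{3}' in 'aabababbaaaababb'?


Pattern 'a{3}' matches exactly 3 consecutive a's (greedy, non-overlapping).
String: 'aabababbaaaababb'
Scanning for runs of a's:
  Run at pos 0: 'aa' (length 2) -> 0 match(es)
  Run at pos 3: 'a' (length 1) -> 0 match(es)
  Run at pos 5: 'a' (length 1) -> 0 match(es)
  Run at pos 8: 'aaaa' (length 4) -> 1 match(es)
  Run at pos 13: 'a' (length 1) -> 0 match(es)
Matches found: ['aaa']
Total: 1

1


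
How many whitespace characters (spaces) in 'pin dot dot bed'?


\s matches whitespace characters (spaces, tabs, etc.).
Text: 'pin dot dot bed'
This text has 4 words separated by spaces.
Number of spaces = number of words - 1 = 4 - 1 = 3

3


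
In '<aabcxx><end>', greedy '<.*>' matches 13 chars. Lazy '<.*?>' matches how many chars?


Greedy '<.*>' tries to match as MUCH as possible.
Lazy '<.*?>' tries to match as LITTLE as possible.

String: '<aabcxx><end>'
Greedy '<.*>' starts at first '<' and extends to the LAST '>': '<aabcxx><end>' (13 chars)
Lazy '<.*?>' starts at first '<' and stops at the FIRST '>': '<aabcxx>' (8 chars)

8


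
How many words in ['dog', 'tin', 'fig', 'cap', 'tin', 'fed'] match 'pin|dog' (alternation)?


Alternation 'pin|dog' matches either 'pin' or 'dog'.
Checking each word:
  'dog' -> MATCH
  'tin' -> no
  'fig' -> no
  'cap' -> no
  'tin' -> no
  'fed' -> no
Matches: ['dog']
Count: 1

1


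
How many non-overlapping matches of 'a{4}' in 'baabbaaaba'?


Pattern 'a{4}' matches exactly 4 consecutive a's (greedy, non-overlapping).
String: 'baabbaaaba'
Scanning for runs of a's:
  Run at pos 1: 'aa' (length 2) -> 0 match(es)
  Run at pos 5: 'aaa' (length 3) -> 0 match(es)
  Run at pos 9: 'a' (length 1) -> 0 match(es)
Matches found: []
Total: 0

0


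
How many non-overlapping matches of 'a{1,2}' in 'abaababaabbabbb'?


Pattern 'a{1,2}' matches between 1 and 2 consecutive a's (greedy).
String: 'abaababaabbabbb'
Finding runs of a's and applying greedy matching:
  Run at pos 0: 'a' (length 1)
  Run at pos 2: 'aa' (length 2)
  Run at pos 5: 'a' (length 1)
  Run at pos 7: 'aa' (length 2)
  Run at pos 11: 'a' (length 1)
Matches: ['a', 'aa', 'a', 'aa', 'a']
Count: 5

5


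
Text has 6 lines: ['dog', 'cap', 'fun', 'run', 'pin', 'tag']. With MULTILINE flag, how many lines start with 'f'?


With MULTILINE flag, ^ matches the start of each line.
Lines: ['dog', 'cap', 'fun', 'run', 'pin', 'tag']
Checking which lines start with 'f':
  Line 1: 'dog' -> no
  Line 2: 'cap' -> no
  Line 3: 'fun' -> MATCH
  Line 4: 'run' -> no
  Line 5: 'pin' -> no
  Line 6: 'tag' -> no
Matching lines: ['fun']
Count: 1

1


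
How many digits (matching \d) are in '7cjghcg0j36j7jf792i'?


\d matches any digit 0-9.
Scanning '7cjghcg0j36j7jf792i':
  pos 0: '7' -> DIGIT
  pos 7: '0' -> DIGIT
  pos 9: '3' -> DIGIT
  pos 10: '6' -> DIGIT
  pos 12: '7' -> DIGIT
  pos 15: '7' -> DIGIT
  pos 16: '9' -> DIGIT
  pos 17: '2' -> DIGIT
Digits found: ['7', '0', '3', '6', '7', '7', '9', '2']
Total: 8

8


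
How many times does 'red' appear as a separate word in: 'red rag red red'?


Scanning each word for exact match 'red':
  Word 1: 'red' -> MATCH
  Word 2: 'rag' -> no
  Word 3: 'red' -> MATCH
  Word 4: 'red' -> MATCH
Total matches: 3

3


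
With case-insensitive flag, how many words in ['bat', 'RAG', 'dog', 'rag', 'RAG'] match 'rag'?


Case-insensitive matching: compare each word's lowercase form to 'rag'.
  'bat' -> lower='bat' -> no
  'RAG' -> lower='rag' -> MATCH
  'dog' -> lower='dog' -> no
  'rag' -> lower='rag' -> MATCH
  'RAG' -> lower='rag' -> MATCH
Matches: ['RAG', 'rag', 'RAG']
Count: 3

3


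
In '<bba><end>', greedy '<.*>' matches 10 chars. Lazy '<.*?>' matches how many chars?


Greedy '<.*>' tries to match as MUCH as possible.
Lazy '<.*?>' tries to match as LITTLE as possible.

String: '<bba><end>'
Greedy '<.*>' starts at first '<' and extends to the LAST '>': '<bba><end>' (10 chars)
Lazy '<.*?>' starts at first '<' and stops at the FIRST '>': '<bba>' (5 chars)

5


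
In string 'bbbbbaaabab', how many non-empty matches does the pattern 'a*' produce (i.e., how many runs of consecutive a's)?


Pattern 'a*' matches zero or more a's. We want non-empty runs of consecutive a's.
String: 'bbbbbaaabab'
Walking through the string to find runs of a's:
  Run 1: positions 5-7 -> 'aaa'
  Run 2: positions 9-9 -> 'a'
Non-empty runs found: ['aaa', 'a']
Count: 2

2


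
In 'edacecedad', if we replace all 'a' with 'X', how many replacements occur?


re.sub('a', 'X', text) replaces every occurrence of 'a' with 'X'.
Text: 'edacecedad'
Scanning for 'a':
  pos 2: 'a' -> replacement #1
  pos 8: 'a' -> replacement #2
Total replacements: 2

2


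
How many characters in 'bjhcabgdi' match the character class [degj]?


Character class [degj] matches any of: {d, e, g, j}
Scanning string 'bjhcabgdi' character by character:
  pos 0: 'b' -> no
  pos 1: 'j' -> MATCH
  pos 2: 'h' -> no
  pos 3: 'c' -> no
  pos 4: 'a' -> no
  pos 5: 'b' -> no
  pos 6: 'g' -> MATCH
  pos 7: 'd' -> MATCH
  pos 8: 'i' -> no
Total matches: 3

3


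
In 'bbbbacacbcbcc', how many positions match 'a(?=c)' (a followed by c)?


Lookahead 'a(?=c)' matches 'a' only when followed by 'c'.
String: 'bbbbacacbcbcc'
Checking each position where char is 'a':
  pos 4: 'a' -> MATCH (next='c')
  pos 6: 'a' -> MATCH (next='c')
Matching positions: [4, 6]
Count: 2

2


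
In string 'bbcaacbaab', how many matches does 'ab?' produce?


Pattern 'ab?' matches 'a' optionally followed by 'b'.
String: 'bbcaacbaab'
Scanning left to right for 'a' then checking next char:
  Match 1: 'a' (a not followed by b)
  Match 2: 'a' (a not followed by b)
  Match 3: 'a' (a not followed by b)
  Match 4: 'ab' (a followed by b)
Total matches: 4

4


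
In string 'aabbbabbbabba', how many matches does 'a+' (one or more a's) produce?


Pattern 'a+' matches one or more consecutive a's.
String: 'aabbbabbbabba'
Scanning for runs of a:
  Match 1: 'aa' (length 2)
  Match 2: 'a' (length 1)
  Match 3: 'a' (length 1)
  Match 4: 'a' (length 1)
Total matches: 4

4


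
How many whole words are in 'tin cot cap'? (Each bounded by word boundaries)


Word boundaries (\b) mark the start/end of each word.
Text: 'tin cot cap'
Splitting by whitespace:
  Word 1: 'tin'
  Word 2: 'cot'
  Word 3: 'cap'
Total whole words: 3

3


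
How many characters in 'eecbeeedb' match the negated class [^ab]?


Negated class [^ab] matches any char NOT in {a, b}
Scanning 'eecbeeedb':
  pos 0: 'e' -> MATCH
  pos 1: 'e' -> MATCH
  pos 2: 'c' -> MATCH
  pos 3: 'b' -> no (excluded)
  pos 4: 'e' -> MATCH
  pos 5: 'e' -> MATCH
  pos 6: 'e' -> MATCH
  pos 7: 'd' -> MATCH
  pos 8: 'b' -> no (excluded)
Total matches: 7

7


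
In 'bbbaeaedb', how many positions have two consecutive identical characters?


Looking for consecutive identical characters in 'bbbaeaedb':
  pos 0-1: 'b' vs 'b' -> MATCH ('bb')
  pos 1-2: 'b' vs 'b' -> MATCH ('bb')
  pos 2-3: 'b' vs 'a' -> different
  pos 3-4: 'a' vs 'e' -> different
  pos 4-5: 'e' vs 'a' -> different
  pos 5-6: 'a' vs 'e' -> different
  pos 6-7: 'e' vs 'd' -> different
  pos 7-8: 'd' vs 'b' -> different
Consecutive identical pairs: ['bb', 'bb']
Count: 2

2


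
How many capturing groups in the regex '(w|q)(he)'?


To count capturing groups, count each '(' that starts a group.
Pattern: '(w|q)(he)'
Walking through the pattern:
  Position 0: '(' -> group #1
  Position 5: '(' -> group #2
Total capturing groups: 2

2


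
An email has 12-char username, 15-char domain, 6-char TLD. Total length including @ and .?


An email address has format: username@domain.tld
Username length: 12
'@' character: 1
Domain length: 15
'.' character: 1
TLD length: 6
Total = 12 + 1 + 15 + 1 + 6 = 35

35


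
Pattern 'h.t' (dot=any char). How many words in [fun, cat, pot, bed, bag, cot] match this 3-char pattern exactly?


Pattern 'h.t' means: starts with 'h', any single char, ends with 't'.
Checking each word (must be exactly 3 chars):
  'fun' (len=3): no
  'cat' (len=3): no
  'pot' (len=3): no
  'bed' (len=3): no
  'bag' (len=3): no
  'cot' (len=3): no
Matching words: []
Total: 0

0


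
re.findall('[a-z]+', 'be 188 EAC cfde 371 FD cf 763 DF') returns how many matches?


Pattern '[a-z]+' finds one or more lowercase letters.
Text: 'be 188 EAC cfde 371 FD cf 763 DF'
Scanning for matches:
  Match 1: 'be'
  Match 2: 'cfde'
  Match 3: 'cf'
Total matches: 3

3


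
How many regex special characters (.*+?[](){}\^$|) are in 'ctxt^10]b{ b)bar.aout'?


Regex special characters are: . * + ? [ ] ( ) { } \ ^ $ |
Scanning 'ctxt^10]b{ b)bar.aout':
  pos 4: '^' -> SPECIAL
  pos 7: ']' -> SPECIAL
  pos 9: '{' -> SPECIAL
  pos 12: ')' -> SPECIAL
  pos 16: '.' -> SPECIAL
Special chars found: ['^', ']', '{', ')', '.']
Total: 5

5


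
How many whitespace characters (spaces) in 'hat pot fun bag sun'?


\s matches whitespace characters (spaces, tabs, etc.).
Text: 'hat pot fun bag sun'
This text has 5 words separated by spaces.
Number of spaces = number of words - 1 = 5 - 1 = 4

4


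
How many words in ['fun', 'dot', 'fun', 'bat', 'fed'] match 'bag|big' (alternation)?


Alternation 'bag|big' matches either 'bag' or 'big'.
Checking each word:
  'fun' -> no
  'dot' -> no
  'fun' -> no
  'bat' -> no
  'fed' -> no
Matches: []
Count: 0

0


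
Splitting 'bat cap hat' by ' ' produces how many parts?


Splitting by ' ' breaks the string at each occurrence of the separator.
Text: 'bat cap hat'
Parts after split:
  Part 1: 'bat'
  Part 2: 'cap'
  Part 3: 'hat'
Total parts: 3

3


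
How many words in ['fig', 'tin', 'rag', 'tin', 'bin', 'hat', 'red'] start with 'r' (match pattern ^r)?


Pattern ^r anchors to start of word. Check which words begin with 'r':
  'fig' -> no
  'tin' -> no
  'rag' -> MATCH (starts with 'r')
  'tin' -> no
  'bin' -> no
  'hat' -> no
  'red' -> MATCH (starts with 'r')
Matching words: ['rag', 'red']
Count: 2

2


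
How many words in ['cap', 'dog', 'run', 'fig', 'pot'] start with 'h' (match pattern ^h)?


Pattern ^h anchors to start of word. Check which words begin with 'h':
  'cap' -> no
  'dog' -> no
  'run' -> no
  'fig' -> no
  'pot' -> no
Matching words: []
Count: 0

0


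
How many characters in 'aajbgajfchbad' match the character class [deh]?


Character class [deh] matches any of: {d, e, h}
Scanning string 'aajbgajfchbad' character by character:
  pos 0: 'a' -> no
  pos 1: 'a' -> no
  pos 2: 'j' -> no
  pos 3: 'b' -> no
  pos 4: 'g' -> no
  pos 5: 'a' -> no
  pos 6: 'j' -> no
  pos 7: 'f' -> no
  pos 8: 'c' -> no
  pos 9: 'h' -> MATCH
  pos 10: 'b' -> no
  pos 11: 'a' -> no
  pos 12: 'd' -> MATCH
Total matches: 2

2


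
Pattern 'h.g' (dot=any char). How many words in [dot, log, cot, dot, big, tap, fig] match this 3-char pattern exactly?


Pattern 'h.g' means: starts with 'h', any single char, ends with 'g'.
Checking each word (must be exactly 3 chars):
  'dot' (len=3): no
  'log' (len=3): no
  'cot' (len=3): no
  'dot' (len=3): no
  'big' (len=3): no
  'tap' (len=3): no
  'fig' (len=3): no
Matching words: []
Total: 0

0


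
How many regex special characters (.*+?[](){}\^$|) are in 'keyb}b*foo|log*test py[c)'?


Regex special characters are: . * + ? [ ] ( ) { } \ ^ $ |
Scanning 'keyb}b*foo|log*test py[c)':
  pos 4: '}' -> SPECIAL
  pos 6: '*' -> SPECIAL
  pos 10: '|' -> SPECIAL
  pos 14: '*' -> SPECIAL
  pos 22: '[' -> SPECIAL
  pos 24: ')' -> SPECIAL
Special chars found: ['}', '*', '|', '*', '[', ')']
Total: 6

6


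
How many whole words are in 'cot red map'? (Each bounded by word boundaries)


Word boundaries (\b) mark the start/end of each word.
Text: 'cot red map'
Splitting by whitespace:
  Word 1: 'cot'
  Word 2: 'red'
  Word 3: 'map'
Total whole words: 3

3


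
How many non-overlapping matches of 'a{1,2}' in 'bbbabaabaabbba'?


Pattern 'a{1,2}' matches between 1 and 2 consecutive a's (greedy).
String: 'bbbabaabaabbba'
Finding runs of a's and applying greedy matching:
  Run at pos 3: 'a' (length 1)
  Run at pos 5: 'aa' (length 2)
  Run at pos 8: 'aa' (length 2)
  Run at pos 13: 'a' (length 1)
Matches: ['a', 'aa', 'aa', 'a']
Count: 4

4


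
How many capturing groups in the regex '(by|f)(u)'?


To count capturing groups, count each '(' that starts a group.
Pattern: '(by|f)(u)'
Walking through the pattern:
  Position 0: '(' -> group #1
  Position 6: '(' -> group #2
Total capturing groups: 2

2


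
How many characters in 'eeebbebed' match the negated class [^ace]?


Negated class [^ace] matches any char NOT in {a, c, e}
Scanning 'eeebbebed':
  pos 0: 'e' -> no (excluded)
  pos 1: 'e' -> no (excluded)
  pos 2: 'e' -> no (excluded)
  pos 3: 'b' -> MATCH
  pos 4: 'b' -> MATCH
  pos 5: 'e' -> no (excluded)
  pos 6: 'b' -> MATCH
  pos 7: 'e' -> no (excluded)
  pos 8: 'd' -> MATCH
Total matches: 4

4


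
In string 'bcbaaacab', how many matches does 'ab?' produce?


Pattern 'ab?' matches 'a' optionally followed by 'b'.
String: 'bcbaaacab'
Scanning left to right for 'a' then checking next char:
  Match 1: 'a' (a not followed by b)
  Match 2: 'a' (a not followed by b)
  Match 3: 'a' (a not followed by b)
  Match 4: 'ab' (a followed by b)
Total matches: 4

4


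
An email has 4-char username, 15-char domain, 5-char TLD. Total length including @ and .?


An email address has format: username@domain.tld
Username length: 4
'@' character: 1
Domain length: 15
'.' character: 1
TLD length: 5
Total = 4 + 1 + 15 + 1 + 5 = 26

26


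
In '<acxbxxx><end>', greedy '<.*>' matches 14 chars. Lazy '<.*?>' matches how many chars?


Greedy '<.*>' tries to match as MUCH as possible.
Lazy '<.*?>' tries to match as LITTLE as possible.

String: '<acxbxxx><end>'
Greedy '<.*>' starts at first '<' and extends to the LAST '>': '<acxbxxx><end>' (14 chars)
Lazy '<.*?>' starts at first '<' and stops at the FIRST '>': '<acxbxxx>' (9 chars)

9


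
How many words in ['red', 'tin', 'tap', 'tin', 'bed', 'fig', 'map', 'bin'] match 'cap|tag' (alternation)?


Alternation 'cap|tag' matches either 'cap' or 'tag'.
Checking each word:
  'red' -> no
  'tin' -> no
  'tap' -> no
  'tin' -> no
  'bed' -> no
  'fig' -> no
  'map' -> no
  'bin' -> no
Matches: []
Count: 0

0


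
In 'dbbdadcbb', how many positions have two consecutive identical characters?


Looking for consecutive identical characters in 'dbbdadcbb':
  pos 0-1: 'd' vs 'b' -> different
  pos 1-2: 'b' vs 'b' -> MATCH ('bb')
  pos 2-3: 'b' vs 'd' -> different
  pos 3-4: 'd' vs 'a' -> different
  pos 4-5: 'a' vs 'd' -> different
  pos 5-6: 'd' vs 'c' -> different
  pos 6-7: 'c' vs 'b' -> different
  pos 7-8: 'b' vs 'b' -> MATCH ('bb')
Consecutive identical pairs: ['bb', 'bb']
Count: 2

2


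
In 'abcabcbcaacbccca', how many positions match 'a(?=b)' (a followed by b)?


Lookahead 'a(?=b)' matches 'a' only when followed by 'b'.
String: 'abcabcbcaacbccca'
Checking each position where char is 'a':
  pos 0: 'a' -> MATCH (next='b')
  pos 3: 'a' -> MATCH (next='b')
  pos 8: 'a' -> no (next='a')
  pos 9: 'a' -> no (next='c')
Matching positions: [0, 3]
Count: 2

2


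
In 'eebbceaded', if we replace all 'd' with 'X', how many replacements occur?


re.sub('d', 'X', text) replaces every occurrence of 'd' with 'X'.
Text: 'eebbceaded'
Scanning for 'd':
  pos 7: 'd' -> replacement #1
  pos 9: 'd' -> replacement #2
Total replacements: 2

2


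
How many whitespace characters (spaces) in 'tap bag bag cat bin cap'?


\s matches whitespace characters (spaces, tabs, etc.).
Text: 'tap bag bag cat bin cap'
This text has 6 words separated by spaces.
Number of spaces = number of words - 1 = 6 - 1 = 5

5


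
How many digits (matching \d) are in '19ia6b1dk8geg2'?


\d matches any digit 0-9.
Scanning '19ia6b1dk8geg2':
  pos 0: '1' -> DIGIT
  pos 1: '9' -> DIGIT
  pos 4: '6' -> DIGIT
  pos 6: '1' -> DIGIT
  pos 9: '8' -> DIGIT
  pos 13: '2' -> DIGIT
Digits found: ['1', '9', '6', '1', '8', '2']
Total: 6

6


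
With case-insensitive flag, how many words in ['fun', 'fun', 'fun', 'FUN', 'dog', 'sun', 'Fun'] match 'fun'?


Case-insensitive matching: compare each word's lowercase form to 'fun'.
  'fun' -> lower='fun' -> MATCH
  'fun' -> lower='fun' -> MATCH
  'fun' -> lower='fun' -> MATCH
  'FUN' -> lower='fun' -> MATCH
  'dog' -> lower='dog' -> no
  'sun' -> lower='sun' -> no
  'Fun' -> lower='fun' -> MATCH
Matches: ['fun', 'fun', 'fun', 'FUN', 'Fun']
Count: 5

5


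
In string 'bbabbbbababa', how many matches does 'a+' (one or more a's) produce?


Pattern 'a+' matches one or more consecutive a's.
String: 'bbabbbbababa'
Scanning for runs of a:
  Match 1: 'a' (length 1)
  Match 2: 'a' (length 1)
  Match 3: 'a' (length 1)
  Match 4: 'a' (length 1)
Total matches: 4

4


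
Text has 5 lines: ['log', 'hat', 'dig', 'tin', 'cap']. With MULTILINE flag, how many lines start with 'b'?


With MULTILINE flag, ^ matches the start of each line.
Lines: ['log', 'hat', 'dig', 'tin', 'cap']
Checking which lines start with 'b':
  Line 1: 'log' -> no
  Line 2: 'hat' -> no
  Line 3: 'dig' -> no
  Line 4: 'tin' -> no
  Line 5: 'cap' -> no
Matching lines: []
Count: 0

0


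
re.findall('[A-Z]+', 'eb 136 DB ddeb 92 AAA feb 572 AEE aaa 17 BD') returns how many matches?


Pattern '[A-Z]+' finds one or more uppercase letters.
Text: 'eb 136 DB ddeb 92 AAA feb 572 AEE aaa 17 BD'
Scanning for matches:
  Match 1: 'DB'
  Match 2: 'AAA'
  Match 3: 'AEE'
  Match 4: 'BD'
Total matches: 4

4


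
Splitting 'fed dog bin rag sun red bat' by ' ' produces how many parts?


Splitting by ' ' breaks the string at each occurrence of the separator.
Text: 'fed dog bin rag sun red bat'
Parts after split:
  Part 1: 'fed'
  Part 2: 'dog'
  Part 3: 'bin'
  Part 4: 'rag'
  Part 5: 'sun'
  Part 6: 'red'
  Part 7: 'bat'
Total parts: 7

7


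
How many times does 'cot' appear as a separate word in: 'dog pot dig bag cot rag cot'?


Scanning each word for exact match 'cot':
  Word 1: 'dog' -> no
  Word 2: 'pot' -> no
  Word 3: 'dig' -> no
  Word 4: 'bag' -> no
  Word 5: 'cot' -> MATCH
  Word 6: 'rag' -> no
  Word 7: 'cot' -> MATCH
Total matches: 2

2


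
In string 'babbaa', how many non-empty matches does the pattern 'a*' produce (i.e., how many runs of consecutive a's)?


Pattern 'a*' matches zero or more a's. We want non-empty runs of consecutive a's.
String: 'babbaa'
Walking through the string to find runs of a's:
  Run 1: positions 1-1 -> 'a'
  Run 2: positions 4-5 -> 'aa'
Non-empty runs found: ['a', 'aa']
Count: 2

2


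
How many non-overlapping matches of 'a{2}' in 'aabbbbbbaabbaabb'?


Pattern 'a{2}' matches exactly 2 consecutive a's (greedy, non-overlapping).
String: 'aabbbbbbaabbaabb'
Scanning for runs of a's:
  Run at pos 0: 'aa' (length 2) -> 1 match(es)
  Run at pos 8: 'aa' (length 2) -> 1 match(es)
  Run at pos 12: 'aa' (length 2) -> 1 match(es)
Matches found: ['aa', 'aa', 'aa']
Total: 3

3


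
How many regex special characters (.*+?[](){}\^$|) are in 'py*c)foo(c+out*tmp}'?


Regex special characters are: . * + ? [ ] ( ) { } \ ^ $ |
Scanning 'py*c)foo(c+out*tmp}':
  pos 2: '*' -> SPECIAL
  pos 4: ')' -> SPECIAL
  pos 8: '(' -> SPECIAL
  pos 10: '+' -> SPECIAL
  pos 14: '*' -> SPECIAL
  pos 18: '}' -> SPECIAL
Special chars found: ['*', ')', '(', '+', '*', '}']
Total: 6

6


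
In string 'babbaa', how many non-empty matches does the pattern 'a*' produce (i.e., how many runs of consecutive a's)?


Pattern 'a*' matches zero or more a's. We want non-empty runs of consecutive a's.
String: 'babbaa'
Walking through the string to find runs of a's:
  Run 1: positions 1-1 -> 'a'
  Run 2: positions 4-5 -> 'aa'
Non-empty runs found: ['a', 'aa']
Count: 2

2


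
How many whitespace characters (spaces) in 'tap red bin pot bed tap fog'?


\s matches whitespace characters (spaces, tabs, etc.).
Text: 'tap red bin pot bed tap fog'
This text has 7 words separated by spaces.
Number of spaces = number of words - 1 = 7 - 1 = 6

6


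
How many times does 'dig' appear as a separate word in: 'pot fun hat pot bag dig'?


Scanning each word for exact match 'dig':
  Word 1: 'pot' -> no
  Word 2: 'fun' -> no
  Word 3: 'hat' -> no
  Word 4: 'pot' -> no
  Word 5: 'bag' -> no
  Word 6: 'dig' -> MATCH
Total matches: 1

1


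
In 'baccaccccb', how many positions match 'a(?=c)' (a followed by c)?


Lookahead 'a(?=c)' matches 'a' only when followed by 'c'.
String: 'baccaccccb'
Checking each position where char is 'a':
  pos 1: 'a' -> MATCH (next='c')
  pos 4: 'a' -> MATCH (next='c')
Matching positions: [1, 4]
Count: 2

2


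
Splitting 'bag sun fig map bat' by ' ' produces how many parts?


Splitting by ' ' breaks the string at each occurrence of the separator.
Text: 'bag sun fig map bat'
Parts after split:
  Part 1: 'bag'
  Part 2: 'sun'
  Part 3: 'fig'
  Part 4: 'map'
  Part 5: 'bat'
Total parts: 5

5


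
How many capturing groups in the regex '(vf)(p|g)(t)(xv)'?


To count capturing groups, count each '(' that starts a group.
Pattern: '(vf)(p|g)(t)(xv)'
Walking through the pattern:
  Position 0: '(' -> group #1
  Position 4: '(' -> group #2
  Position 9: '(' -> group #3
  Position 12: '(' -> group #4
Total capturing groups: 4

4


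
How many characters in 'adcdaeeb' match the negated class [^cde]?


Negated class [^cde] matches any char NOT in {c, d, e}
Scanning 'adcdaeeb':
  pos 0: 'a' -> MATCH
  pos 1: 'd' -> no (excluded)
  pos 2: 'c' -> no (excluded)
  pos 3: 'd' -> no (excluded)
  pos 4: 'a' -> MATCH
  pos 5: 'e' -> no (excluded)
  pos 6: 'e' -> no (excluded)
  pos 7: 'b' -> MATCH
Total matches: 3

3


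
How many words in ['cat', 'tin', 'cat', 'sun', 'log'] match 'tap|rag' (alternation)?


Alternation 'tap|rag' matches either 'tap' or 'rag'.
Checking each word:
  'cat' -> no
  'tin' -> no
  'cat' -> no
  'sun' -> no
  'log' -> no
Matches: []
Count: 0

0


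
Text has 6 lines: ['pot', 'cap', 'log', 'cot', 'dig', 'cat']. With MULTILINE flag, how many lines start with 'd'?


With MULTILINE flag, ^ matches the start of each line.
Lines: ['pot', 'cap', 'log', 'cot', 'dig', 'cat']
Checking which lines start with 'd':
  Line 1: 'pot' -> no
  Line 2: 'cap' -> no
  Line 3: 'log' -> no
  Line 4: 'cot' -> no
  Line 5: 'dig' -> MATCH
  Line 6: 'cat' -> no
Matching lines: ['dig']
Count: 1

1


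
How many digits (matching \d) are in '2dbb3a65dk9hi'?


\d matches any digit 0-9.
Scanning '2dbb3a65dk9hi':
  pos 0: '2' -> DIGIT
  pos 4: '3' -> DIGIT
  pos 6: '6' -> DIGIT
  pos 7: '5' -> DIGIT
  pos 10: '9' -> DIGIT
Digits found: ['2', '3', '6', '5', '9']
Total: 5

5


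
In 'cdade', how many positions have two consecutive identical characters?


Looking for consecutive identical characters in 'cdade':
  pos 0-1: 'c' vs 'd' -> different
  pos 1-2: 'd' vs 'a' -> different
  pos 2-3: 'a' vs 'd' -> different
  pos 3-4: 'd' vs 'e' -> different
Consecutive identical pairs: []
Count: 0

0


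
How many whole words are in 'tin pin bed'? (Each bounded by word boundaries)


Word boundaries (\b) mark the start/end of each word.
Text: 'tin pin bed'
Splitting by whitespace:
  Word 1: 'tin'
  Word 2: 'pin'
  Word 3: 'bed'
Total whole words: 3

3


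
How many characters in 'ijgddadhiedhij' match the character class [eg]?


Character class [eg] matches any of: {e, g}
Scanning string 'ijgddadhiedhij' character by character:
  pos 0: 'i' -> no
  pos 1: 'j' -> no
  pos 2: 'g' -> MATCH
  pos 3: 'd' -> no
  pos 4: 'd' -> no
  pos 5: 'a' -> no
  pos 6: 'd' -> no
  pos 7: 'h' -> no
  pos 8: 'i' -> no
  pos 9: 'e' -> MATCH
  pos 10: 'd' -> no
  pos 11: 'h' -> no
  pos 12: 'i' -> no
  pos 13: 'j' -> no
Total matches: 2

2


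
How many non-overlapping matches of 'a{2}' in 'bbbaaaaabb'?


Pattern 'a{2}' matches exactly 2 consecutive a's (greedy, non-overlapping).
String: 'bbbaaaaabb'
Scanning for runs of a's:
  Run at pos 3: 'aaaaa' (length 5) -> 2 match(es)
Matches found: ['aa', 'aa']
Total: 2

2


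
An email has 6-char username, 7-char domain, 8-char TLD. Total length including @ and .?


An email address has format: username@domain.tld
Username length: 6
'@' character: 1
Domain length: 7
'.' character: 1
TLD length: 8
Total = 6 + 1 + 7 + 1 + 8 = 23

23


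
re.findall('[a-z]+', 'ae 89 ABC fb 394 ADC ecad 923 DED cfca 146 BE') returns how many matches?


Pattern '[a-z]+' finds one or more lowercase letters.
Text: 'ae 89 ABC fb 394 ADC ecad 923 DED cfca 146 BE'
Scanning for matches:
  Match 1: 'ae'
  Match 2: 'fb'
  Match 3: 'ecad'
  Match 4: 'cfca'
Total matches: 4

4


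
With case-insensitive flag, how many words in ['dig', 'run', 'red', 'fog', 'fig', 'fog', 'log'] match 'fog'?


Case-insensitive matching: compare each word's lowercase form to 'fog'.
  'dig' -> lower='dig' -> no
  'run' -> lower='run' -> no
  'red' -> lower='red' -> no
  'fog' -> lower='fog' -> MATCH
  'fig' -> lower='fig' -> no
  'fog' -> lower='fog' -> MATCH
  'log' -> lower='log' -> no
Matches: ['fog', 'fog']
Count: 2

2


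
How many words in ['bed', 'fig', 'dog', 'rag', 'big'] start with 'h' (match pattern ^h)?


Pattern ^h anchors to start of word. Check which words begin with 'h':
  'bed' -> no
  'fig' -> no
  'dog' -> no
  'rag' -> no
  'big' -> no
Matching words: []
Count: 0

0


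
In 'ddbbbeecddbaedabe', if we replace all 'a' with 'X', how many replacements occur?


re.sub('a', 'X', text) replaces every occurrence of 'a' with 'X'.
Text: 'ddbbbeecddbaedabe'
Scanning for 'a':
  pos 11: 'a' -> replacement #1
  pos 14: 'a' -> replacement #2
Total replacements: 2

2


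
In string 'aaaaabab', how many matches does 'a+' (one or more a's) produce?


Pattern 'a+' matches one or more consecutive a's.
String: 'aaaaabab'
Scanning for runs of a:
  Match 1: 'aaaaa' (length 5)
  Match 2: 'a' (length 1)
Total matches: 2

2


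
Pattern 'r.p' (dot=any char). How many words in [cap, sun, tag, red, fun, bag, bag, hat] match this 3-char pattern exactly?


Pattern 'r.p' means: starts with 'r', any single char, ends with 'p'.
Checking each word (must be exactly 3 chars):
  'cap' (len=3): no
  'sun' (len=3): no
  'tag' (len=3): no
  'red' (len=3): no
  'fun' (len=3): no
  'bag' (len=3): no
  'bag' (len=3): no
  'hat' (len=3): no
Matching words: []
Total: 0

0


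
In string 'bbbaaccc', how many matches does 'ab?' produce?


Pattern 'ab?' matches 'a' optionally followed by 'b'.
String: 'bbbaaccc'
Scanning left to right for 'a' then checking next char:
  Match 1: 'a' (a not followed by b)
  Match 2: 'a' (a not followed by b)
Total matches: 2

2


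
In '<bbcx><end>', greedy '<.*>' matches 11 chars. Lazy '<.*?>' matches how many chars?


Greedy '<.*>' tries to match as MUCH as possible.
Lazy '<.*?>' tries to match as LITTLE as possible.

String: '<bbcx><end>'
Greedy '<.*>' starts at first '<' and extends to the LAST '>': '<bbcx><end>' (11 chars)
Lazy '<.*?>' starts at first '<' and stops at the FIRST '>': '<bbcx>' (6 chars)

6


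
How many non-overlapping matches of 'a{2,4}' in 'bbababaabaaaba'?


Pattern 'a{2,4}' matches between 2 and 4 consecutive a's (greedy).
String: 'bbababaabaaaba'
Finding runs of a's and applying greedy matching:
  Run at pos 2: 'a' (length 1)
  Run at pos 4: 'a' (length 1)
  Run at pos 6: 'aa' (length 2)
  Run at pos 9: 'aaa' (length 3)
  Run at pos 13: 'a' (length 1)
Matches: ['aa', 'aaa']
Count: 2

2


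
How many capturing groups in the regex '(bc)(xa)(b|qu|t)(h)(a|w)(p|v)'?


To count capturing groups, count each '(' that starts a group.
Pattern: '(bc)(xa)(b|qu|t)(h)(a|w)(p|v)'
Walking through the pattern:
  Position 0: '(' -> group #1
  Position 4: '(' -> group #2
  Position 8: '(' -> group #3
  Position 16: '(' -> group #4
  Position 19: '(' -> group #5
  Position 24: '(' -> group #6
Total capturing groups: 6

6


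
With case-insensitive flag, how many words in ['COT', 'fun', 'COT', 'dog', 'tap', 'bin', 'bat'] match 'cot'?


Case-insensitive matching: compare each word's lowercase form to 'cot'.
  'COT' -> lower='cot' -> MATCH
  'fun' -> lower='fun' -> no
  'COT' -> lower='cot' -> MATCH
  'dog' -> lower='dog' -> no
  'tap' -> lower='tap' -> no
  'bin' -> lower='bin' -> no
  'bat' -> lower='bat' -> no
Matches: ['COT', 'COT']
Count: 2

2


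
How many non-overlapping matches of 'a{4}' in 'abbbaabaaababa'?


Pattern 'a{4}' matches exactly 4 consecutive a's (greedy, non-overlapping).
String: 'abbbaabaaababa'
Scanning for runs of a's:
  Run at pos 0: 'a' (length 1) -> 0 match(es)
  Run at pos 4: 'aa' (length 2) -> 0 match(es)
  Run at pos 7: 'aaa' (length 3) -> 0 match(es)
  Run at pos 11: 'a' (length 1) -> 0 match(es)
  Run at pos 13: 'a' (length 1) -> 0 match(es)
Matches found: []
Total: 0

0


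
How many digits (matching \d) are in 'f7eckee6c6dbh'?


\d matches any digit 0-9.
Scanning 'f7eckee6c6dbh':
  pos 1: '7' -> DIGIT
  pos 7: '6' -> DIGIT
  pos 9: '6' -> DIGIT
Digits found: ['7', '6', '6']
Total: 3

3


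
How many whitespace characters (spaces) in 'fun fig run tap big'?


\s matches whitespace characters (spaces, tabs, etc.).
Text: 'fun fig run tap big'
This text has 5 words separated by spaces.
Number of spaces = number of words - 1 = 5 - 1 = 4

4


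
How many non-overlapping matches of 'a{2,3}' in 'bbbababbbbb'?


Pattern 'a{2,3}' matches between 2 and 3 consecutive a's (greedy).
String: 'bbbababbbbb'
Finding runs of a's and applying greedy matching:
  Run at pos 3: 'a' (length 1)
  Run at pos 5: 'a' (length 1)
Matches: []
Count: 0

0
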